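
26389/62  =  26389/62 = 425.63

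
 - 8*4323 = -34584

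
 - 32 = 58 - 90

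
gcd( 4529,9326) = 1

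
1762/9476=881/4738 = 0.19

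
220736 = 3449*64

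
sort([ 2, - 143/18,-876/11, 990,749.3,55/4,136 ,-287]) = [  -  287, - 876/11, - 143/18, 2,55/4,136,749.3, 990]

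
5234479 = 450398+4784081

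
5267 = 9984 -4717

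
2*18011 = 36022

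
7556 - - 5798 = 13354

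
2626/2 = 1313 = 1313.00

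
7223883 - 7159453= 64430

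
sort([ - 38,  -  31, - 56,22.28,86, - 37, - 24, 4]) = [ - 56, - 38, - 37,-31, - 24,4,22.28,86]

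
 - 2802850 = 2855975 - 5658825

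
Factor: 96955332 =2^2 *3^1*227^1*35593^1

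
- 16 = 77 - 93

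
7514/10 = 751 + 2/5 = 751.40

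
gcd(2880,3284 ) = 4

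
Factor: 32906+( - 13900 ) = 2^1 * 13^1*17^1*43^1  =  19006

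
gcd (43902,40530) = 6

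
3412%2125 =1287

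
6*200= 1200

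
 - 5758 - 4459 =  - 10217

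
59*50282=2966638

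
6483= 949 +5534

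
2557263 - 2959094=-401831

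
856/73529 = 856/73529 = 0.01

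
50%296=50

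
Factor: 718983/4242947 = 3^3*19^(-1 ) * 31^1 * 859^1 *223313^ ( - 1) 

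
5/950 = 1/190 = 0.01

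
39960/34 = 19980/17  =  1175.29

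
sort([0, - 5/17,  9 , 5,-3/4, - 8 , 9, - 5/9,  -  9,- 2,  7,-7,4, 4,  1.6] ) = [ - 9,-8, - 7, - 2, - 3/4, - 5/9, - 5/17, 0, 1.6,4,4, 5,7,9 , 9 ]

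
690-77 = 613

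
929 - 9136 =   -  8207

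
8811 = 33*267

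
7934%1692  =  1166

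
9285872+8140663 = 17426535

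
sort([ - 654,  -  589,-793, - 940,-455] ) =[-940,-793,  -  654, - 589,-455 ]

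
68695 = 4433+64262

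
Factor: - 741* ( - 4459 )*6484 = 2^2* 3^1* 7^3*13^2*19^1*1621^1 = 21423907596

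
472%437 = 35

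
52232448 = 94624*552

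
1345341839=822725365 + 522616474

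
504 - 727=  - 223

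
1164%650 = 514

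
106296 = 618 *172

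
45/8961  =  15/2987 = 0.01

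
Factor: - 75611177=-2879^1*26263^1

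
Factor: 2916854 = 2^1*1458427^1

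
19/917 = 19/917 = 0.02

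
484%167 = 150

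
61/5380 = 61/5380 =0.01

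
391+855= 1246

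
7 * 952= 6664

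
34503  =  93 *371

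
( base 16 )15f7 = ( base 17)127D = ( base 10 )5623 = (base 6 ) 42011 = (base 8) 12767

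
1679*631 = 1059449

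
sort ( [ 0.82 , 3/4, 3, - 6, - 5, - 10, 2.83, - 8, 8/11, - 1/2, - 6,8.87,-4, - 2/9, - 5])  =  [ - 10, - 8, - 6,-6, - 5, - 5 , - 4, - 1/2, - 2/9, 8/11, 3/4,  0.82, 2.83, 3 , 8.87 ] 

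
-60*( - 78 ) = 4680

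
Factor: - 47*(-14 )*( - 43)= - 28294= -2^1*7^1  *43^1 *47^1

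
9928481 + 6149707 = 16078188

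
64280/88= 730 + 5/11 = 730.45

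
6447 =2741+3706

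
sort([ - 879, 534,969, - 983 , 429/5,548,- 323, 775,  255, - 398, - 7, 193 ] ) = [ - 983, - 879 , - 398,  -  323 , - 7, 429/5,193,255,534,548,  775,969] 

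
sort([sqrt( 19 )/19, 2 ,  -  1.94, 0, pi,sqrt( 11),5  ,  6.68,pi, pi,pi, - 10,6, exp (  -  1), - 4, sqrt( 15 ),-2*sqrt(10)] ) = [-10, - 2*sqrt( 10 ), - 4, - 1.94,0,sqrt(19)/19,exp( - 1),2, pi, pi,pi, pi,sqrt(11) , sqrt ( 15),5,  6,6.68]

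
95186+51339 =146525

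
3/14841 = 1/4947=0.00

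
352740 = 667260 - 314520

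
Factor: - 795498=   -  2^1*3^1*11^1 * 17^1* 709^1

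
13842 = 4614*3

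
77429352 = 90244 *858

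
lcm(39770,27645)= 2266890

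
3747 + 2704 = 6451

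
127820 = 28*4565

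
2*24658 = 49316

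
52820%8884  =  8400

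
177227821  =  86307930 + 90919891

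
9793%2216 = 929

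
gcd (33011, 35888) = 1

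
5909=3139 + 2770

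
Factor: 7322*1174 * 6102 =52452962856 = 2^3*3^3*7^1*113^1 * 523^1*587^1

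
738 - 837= - 99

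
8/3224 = 1/403  =  0.00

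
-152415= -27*5645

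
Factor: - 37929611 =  - 47^1 * 163^1*4951^1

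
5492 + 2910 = 8402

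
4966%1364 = 874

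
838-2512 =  - 1674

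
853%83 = 23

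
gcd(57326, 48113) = 1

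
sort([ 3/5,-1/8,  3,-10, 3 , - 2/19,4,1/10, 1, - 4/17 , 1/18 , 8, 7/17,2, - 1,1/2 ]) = [-10,-1 , - 4/17, - 1/8, - 2/19,  1/18,1/10,7/17, 1/2,3/5,1,2,3, 3, 4, 8 ]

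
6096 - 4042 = 2054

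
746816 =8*93352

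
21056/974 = 21 + 301/487  =  21.62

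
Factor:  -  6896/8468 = - 1724/2117 = - 2^2*29^( - 1)*73^( - 1 )*431^1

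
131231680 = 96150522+35081158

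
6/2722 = 3/1361 = 0.00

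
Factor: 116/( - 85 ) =  -  2^2*5^(  -  1)*17^( - 1 )*29^1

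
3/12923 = 3/12923=0.00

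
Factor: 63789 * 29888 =2^6*3^1*11^1*467^1*1933^1 = 1906525632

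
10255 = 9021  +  1234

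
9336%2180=616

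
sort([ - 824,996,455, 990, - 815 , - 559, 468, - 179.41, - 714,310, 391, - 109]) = [ - 824, -815, - 714, - 559,-179.41, - 109,  310,391 , 455, 468 , 990, 996 ]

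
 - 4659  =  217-4876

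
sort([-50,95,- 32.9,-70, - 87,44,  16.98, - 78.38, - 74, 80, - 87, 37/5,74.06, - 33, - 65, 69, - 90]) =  [-90,-87, - 87, - 78.38, - 74, - 70, - 65,  -  50, - 33, - 32.9,  37/5,16.98,  44, 69, 74.06, 80, 95]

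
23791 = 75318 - 51527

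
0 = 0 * 1208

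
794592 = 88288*9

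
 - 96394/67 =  -96394/67  =  - 1438.72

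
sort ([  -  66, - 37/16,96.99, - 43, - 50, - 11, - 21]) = [- 66,- 50, - 43,-21,  -  11, - 37/16 , 96.99] 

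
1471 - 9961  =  - 8490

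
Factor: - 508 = -2^2*127^1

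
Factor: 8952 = 2^3*3^1  *  373^1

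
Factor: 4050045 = 3^2*5^1*90001^1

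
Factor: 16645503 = 3^1*7^1 *792643^1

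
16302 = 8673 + 7629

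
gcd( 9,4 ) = 1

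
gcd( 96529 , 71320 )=1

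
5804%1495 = 1319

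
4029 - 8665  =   - 4636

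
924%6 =0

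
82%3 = 1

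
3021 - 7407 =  - 4386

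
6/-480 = -1 + 79/80 = - 0.01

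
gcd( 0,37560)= 37560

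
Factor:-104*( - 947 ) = 98488 =2^3*13^1 * 947^1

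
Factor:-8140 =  - 2^2*5^1 * 11^1*37^1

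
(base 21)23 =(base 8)55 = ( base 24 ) 1l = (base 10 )45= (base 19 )27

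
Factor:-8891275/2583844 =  - 2^( - 2) * 5^2*131^( - 1)*4931^( - 1)*355651^1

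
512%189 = 134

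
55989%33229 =22760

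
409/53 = 7 + 38/53 = 7.72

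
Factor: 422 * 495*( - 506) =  - 2^2 * 3^2*5^1*11^2*23^1  *211^1  =  -105698340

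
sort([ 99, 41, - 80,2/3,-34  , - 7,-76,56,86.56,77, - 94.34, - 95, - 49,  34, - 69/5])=[ - 95, - 94.34, -80, - 76, - 49, - 34 ,  -  69/5,  -  7,  2/3, 34,41,  56, 77,  86.56,99 ] 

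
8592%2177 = 2061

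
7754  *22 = 170588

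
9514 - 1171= 8343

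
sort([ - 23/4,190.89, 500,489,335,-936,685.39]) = [- 936, - 23/4, 190.89,335,489,500, 685.39 ] 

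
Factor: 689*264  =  181896 =2^3*3^1*11^1* 13^1*53^1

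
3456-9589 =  - 6133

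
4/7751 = 4/7751 = 0.00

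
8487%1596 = 507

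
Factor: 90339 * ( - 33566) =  - 2^1*3^1 * 13^1 * 1291^1 * 30113^1 = - 3032318874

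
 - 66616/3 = -66616/3 = - 22205.33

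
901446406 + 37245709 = 938692115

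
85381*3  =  256143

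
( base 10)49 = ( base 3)1211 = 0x31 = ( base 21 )27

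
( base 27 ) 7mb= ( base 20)e58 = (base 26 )8be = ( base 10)5708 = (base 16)164c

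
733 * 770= 564410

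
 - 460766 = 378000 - 838766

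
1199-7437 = -6238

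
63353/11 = 63353/11 = 5759.36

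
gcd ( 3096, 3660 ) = 12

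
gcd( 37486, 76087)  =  1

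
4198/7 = 599  +  5/7 = 599.71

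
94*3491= 328154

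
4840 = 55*88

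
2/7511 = 2/7511 = 0.00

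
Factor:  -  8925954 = - 2^1 *3^1*31^1 * 37^1 * 1297^1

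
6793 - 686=6107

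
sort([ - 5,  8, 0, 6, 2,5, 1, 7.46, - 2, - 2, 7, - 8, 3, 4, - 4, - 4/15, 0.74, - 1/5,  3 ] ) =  [-8,-5,-4, - 2, - 2, - 4/15, - 1/5, 0, 0.74, 1, 2, 3, 3 , 4, 5,6, 7, 7.46,8] 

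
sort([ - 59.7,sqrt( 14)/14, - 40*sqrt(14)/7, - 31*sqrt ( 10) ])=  [ - 31*sqrt ( 10 ), - 59.7, - 40 * sqrt (14)/7,  sqrt ( 14 )/14 ] 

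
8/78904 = 1/9863= 0.00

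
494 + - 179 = 315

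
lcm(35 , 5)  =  35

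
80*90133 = 7210640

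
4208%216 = 104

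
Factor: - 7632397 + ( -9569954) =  - 17202351=- 3^1*17^1*337301^1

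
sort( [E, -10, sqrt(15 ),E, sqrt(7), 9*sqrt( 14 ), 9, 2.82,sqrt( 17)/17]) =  [ - 10,sqrt(17)/17, sqrt(7), E, E,2.82, sqrt (15 ),9,9*sqrt(14)]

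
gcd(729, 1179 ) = 9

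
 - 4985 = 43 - 5028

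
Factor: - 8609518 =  - 2^1*149^1*167^1*173^1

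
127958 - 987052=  - 859094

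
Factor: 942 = 2^1*3^1*157^1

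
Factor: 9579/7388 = 2^ ( - 2)*3^1*31^1*103^1 * 1847^( - 1)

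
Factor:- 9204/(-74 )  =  4602/37 = 2^1*3^1*13^1*37^ (-1 )*59^1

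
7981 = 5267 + 2714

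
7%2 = 1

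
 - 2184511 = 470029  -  2654540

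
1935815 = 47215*41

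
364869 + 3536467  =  3901336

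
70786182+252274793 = 323060975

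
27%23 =4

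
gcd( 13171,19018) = 1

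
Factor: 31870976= 2^12*31^1*251^1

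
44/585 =44/585 = 0.08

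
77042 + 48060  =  125102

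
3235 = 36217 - 32982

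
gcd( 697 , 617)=1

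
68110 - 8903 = 59207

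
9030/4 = 2257 + 1/2=2257.50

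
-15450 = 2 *(-7725)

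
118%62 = 56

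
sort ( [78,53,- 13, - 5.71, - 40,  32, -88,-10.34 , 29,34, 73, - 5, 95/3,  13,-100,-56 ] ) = [ - 100 , - 88, - 56, - 40, - 13, - 10.34, - 5.71, - 5,13,29,95/3 , 32 , 34, 53, 73, 78 ] 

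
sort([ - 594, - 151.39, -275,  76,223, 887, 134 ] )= [ - 594,-275,- 151.39, 76,134, 223,  887]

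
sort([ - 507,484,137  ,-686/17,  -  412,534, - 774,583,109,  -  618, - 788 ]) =[ -788, - 774, - 618,-507,  -  412, - 686/17,109, 137, 484,  534, 583 ]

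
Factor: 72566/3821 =2^1*13^1*2791^1 * 3821^( - 1)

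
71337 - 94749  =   - 23412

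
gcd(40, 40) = 40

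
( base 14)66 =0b1011010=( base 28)36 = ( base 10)90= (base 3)10100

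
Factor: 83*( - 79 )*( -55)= 5^1*11^1 * 79^1*83^1= 360635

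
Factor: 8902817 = 7^1*11^2 * 23^1*457^1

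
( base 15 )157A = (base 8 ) 11007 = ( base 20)baf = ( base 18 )E47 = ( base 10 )4615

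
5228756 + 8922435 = 14151191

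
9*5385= 48465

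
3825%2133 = 1692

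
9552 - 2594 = 6958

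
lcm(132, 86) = 5676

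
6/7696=3/3848 = 0.00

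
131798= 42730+89068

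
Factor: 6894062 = 2^1*7^1* 37^1*13309^1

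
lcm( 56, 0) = 0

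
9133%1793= 168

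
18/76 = 9/38 = 0.24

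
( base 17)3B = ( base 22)2I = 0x3E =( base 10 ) 62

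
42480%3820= 460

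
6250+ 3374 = 9624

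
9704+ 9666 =19370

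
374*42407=15860218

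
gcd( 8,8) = 8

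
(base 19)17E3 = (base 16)25b7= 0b10010110110111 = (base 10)9655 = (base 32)9dn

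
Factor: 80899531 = 29^1*1499^1*1861^1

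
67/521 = 67/521 = 0.13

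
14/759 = 14/759 = 0.02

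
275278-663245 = -387967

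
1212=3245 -2033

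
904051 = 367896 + 536155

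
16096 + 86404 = 102500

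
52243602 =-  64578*( - 809 ) 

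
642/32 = 321/16 = 20.06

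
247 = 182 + 65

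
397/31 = 12 + 25/31 = 12.81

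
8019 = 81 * 99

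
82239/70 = 1174 + 59/70=1174.84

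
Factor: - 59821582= - 2^1*  191^1*156601^1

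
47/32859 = 47/32859 = 0.00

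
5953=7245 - 1292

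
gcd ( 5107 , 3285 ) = 1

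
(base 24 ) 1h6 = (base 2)1111011110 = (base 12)6a6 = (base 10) 990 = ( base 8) 1736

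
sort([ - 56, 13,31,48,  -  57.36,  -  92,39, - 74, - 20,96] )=[-92, - 74,  -  57.36, - 56,  -  20, 13,31,39, 48,  96] 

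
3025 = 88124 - 85099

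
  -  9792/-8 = 1224/1 = 1224.00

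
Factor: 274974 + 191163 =466137 = 3^2*7^3 * 151^1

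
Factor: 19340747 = 17^2*66923^1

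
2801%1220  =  361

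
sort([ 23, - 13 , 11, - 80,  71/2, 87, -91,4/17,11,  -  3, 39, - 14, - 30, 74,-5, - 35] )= [-91, - 80,- 35,-30, - 14, - 13, - 5, - 3,4/17, 11, 11,23,  71/2,39,74,87 ] 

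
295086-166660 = 128426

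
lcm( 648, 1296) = 1296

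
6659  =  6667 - 8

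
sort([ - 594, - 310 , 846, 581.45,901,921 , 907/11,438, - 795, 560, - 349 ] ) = [ - 795,-594, - 349, - 310,  907/11,438, 560,581.45,846, 901, 921 ] 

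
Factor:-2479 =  - 37^1*67^1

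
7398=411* 18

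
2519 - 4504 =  - 1985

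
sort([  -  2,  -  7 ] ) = [ - 7, - 2 ]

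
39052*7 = 273364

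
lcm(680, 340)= 680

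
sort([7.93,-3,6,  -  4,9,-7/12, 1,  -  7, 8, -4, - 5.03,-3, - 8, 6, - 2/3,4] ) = [ - 8 ,-7, - 5.03,- 4 , - 4, - 3, - 3,  -  2/3, - 7/12,1,4, 6,  6,7.93, 8,  9 ] 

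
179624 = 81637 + 97987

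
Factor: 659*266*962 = 168632828 =2^2*7^1* 13^1*19^1*37^1*659^1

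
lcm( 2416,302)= 2416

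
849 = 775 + 74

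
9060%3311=2438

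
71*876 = 62196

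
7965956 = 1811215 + 6154741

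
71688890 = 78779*910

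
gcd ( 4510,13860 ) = 110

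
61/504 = 61/504 = 0.12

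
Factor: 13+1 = 2^1*7^1 = 14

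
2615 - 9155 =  - 6540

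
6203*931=5774993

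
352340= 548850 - 196510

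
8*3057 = 24456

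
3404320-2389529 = 1014791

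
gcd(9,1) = 1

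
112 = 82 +30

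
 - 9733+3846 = -5887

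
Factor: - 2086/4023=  - 2^1*3^( - 3)*7^1 =- 14/27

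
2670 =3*890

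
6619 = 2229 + 4390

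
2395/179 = 13+ 68/179= 13.38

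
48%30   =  18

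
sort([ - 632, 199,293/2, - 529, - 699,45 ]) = [ - 699, - 632,-529, 45, 293/2, 199]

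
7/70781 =7/70781 = 0.00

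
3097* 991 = 3069127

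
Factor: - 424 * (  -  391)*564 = 2^5*3^1*17^1*23^1* 47^1*53^1= 93502176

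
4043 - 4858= - 815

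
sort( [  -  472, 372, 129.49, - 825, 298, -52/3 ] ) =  [-825 ,-472, - 52/3, 129.49, 298, 372]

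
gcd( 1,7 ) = 1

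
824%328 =168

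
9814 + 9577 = 19391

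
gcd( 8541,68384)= 1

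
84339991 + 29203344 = 113543335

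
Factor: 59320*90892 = 2^5*5^1*31^1*733^1 * 1483^1 = 5391713440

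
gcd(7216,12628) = 1804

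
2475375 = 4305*575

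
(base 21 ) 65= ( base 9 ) 155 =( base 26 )51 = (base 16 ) 83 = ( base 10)131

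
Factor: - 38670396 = -2^2 * 3^1*19^1*169607^1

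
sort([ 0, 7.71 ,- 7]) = [ - 7,0,7.71]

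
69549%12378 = 7659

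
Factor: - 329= - 7^1*47^1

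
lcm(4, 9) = 36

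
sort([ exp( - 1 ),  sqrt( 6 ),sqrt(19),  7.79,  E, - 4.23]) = [ - 4.23,  exp(-1 ) , sqrt(6 ),E, sqrt (19),7.79]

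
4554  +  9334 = 13888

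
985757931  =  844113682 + 141644249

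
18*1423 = 25614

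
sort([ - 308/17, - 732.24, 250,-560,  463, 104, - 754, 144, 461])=[ -754, - 732.24, - 560, - 308/17,104,144, 250, 461, 463 ]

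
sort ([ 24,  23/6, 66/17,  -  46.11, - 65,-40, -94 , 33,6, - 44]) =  [  -  94,-65 ,-46.11, - 44, - 40,23/6,66/17,6,24,  33 ]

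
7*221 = 1547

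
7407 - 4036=3371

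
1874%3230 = 1874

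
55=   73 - 18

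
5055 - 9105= - 4050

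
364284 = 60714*6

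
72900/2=36450= 36450.00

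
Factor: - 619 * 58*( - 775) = 27824050 = 2^1 *5^2*29^1*31^1*619^1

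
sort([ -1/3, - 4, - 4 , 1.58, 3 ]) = [ - 4, - 4, - 1/3,1.58,3]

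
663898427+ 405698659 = 1069597086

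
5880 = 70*84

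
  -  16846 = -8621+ -8225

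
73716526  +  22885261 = 96601787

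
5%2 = 1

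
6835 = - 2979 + 9814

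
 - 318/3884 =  -1+ 1783/1942 = -0.08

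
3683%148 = 131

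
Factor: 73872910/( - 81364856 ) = -2^( - 2) *5^1*17^( - 1 )*479^( - 1)*1249^(-1) * 7387291^1 = - 36936455/40682428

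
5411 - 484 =4927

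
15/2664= 5/888  =  0.01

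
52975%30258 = 22717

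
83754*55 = 4606470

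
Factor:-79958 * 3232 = -258424256= -  2^6*101^1 * 39979^1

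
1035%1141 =1035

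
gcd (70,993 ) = 1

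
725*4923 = 3569175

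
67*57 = 3819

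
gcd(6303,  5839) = 1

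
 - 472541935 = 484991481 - 957533416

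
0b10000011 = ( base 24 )5b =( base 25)56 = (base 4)2003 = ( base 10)131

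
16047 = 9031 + 7016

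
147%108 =39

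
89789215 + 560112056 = 649901271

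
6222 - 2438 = 3784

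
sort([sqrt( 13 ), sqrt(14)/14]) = [ sqrt( 14)/14, sqrt( 13 )]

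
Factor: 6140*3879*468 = 11146384080 = 2^4*3^4*5^1*13^1* 307^1*431^1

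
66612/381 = 22204/127  =  174.83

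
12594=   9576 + 3018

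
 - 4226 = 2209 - 6435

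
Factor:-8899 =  - 11^1*809^1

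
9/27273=3/9091 = 0.00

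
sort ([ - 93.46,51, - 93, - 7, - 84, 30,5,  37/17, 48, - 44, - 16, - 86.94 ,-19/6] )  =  [ - 93.46, - 93,- 86.94,  -  84, - 44, - 16, - 7, -19/6 , 37/17,5, 30,48,51]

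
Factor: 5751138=2^1 * 3^1*958523^1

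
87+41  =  128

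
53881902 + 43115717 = 96997619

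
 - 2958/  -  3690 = 493/615 = 0.80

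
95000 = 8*11875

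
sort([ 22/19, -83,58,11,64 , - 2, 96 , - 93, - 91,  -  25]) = [ - 93,-91, - 83,-25 ,  -  2, 22/19,11,58,64, 96]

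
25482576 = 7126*3576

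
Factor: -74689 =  - 19^1*3931^1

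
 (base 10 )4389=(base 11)3330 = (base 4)1010211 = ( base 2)1000100100101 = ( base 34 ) 3r3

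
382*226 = 86332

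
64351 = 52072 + 12279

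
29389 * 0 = 0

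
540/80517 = 180/26839 = 0.01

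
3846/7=549 + 3/7=549.43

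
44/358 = 22/179 =0.12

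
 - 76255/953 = -81+938/953 = - 80.02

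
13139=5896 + 7243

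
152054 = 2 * 76027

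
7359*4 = 29436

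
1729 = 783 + 946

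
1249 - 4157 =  - 2908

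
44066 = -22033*( - 2 )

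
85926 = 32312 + 53614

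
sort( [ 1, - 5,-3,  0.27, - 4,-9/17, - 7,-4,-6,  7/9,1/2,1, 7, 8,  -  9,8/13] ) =[ - 9, - 7 , - 6 ,- 5, - 4, -4, - 3 , - 9/17, 0.27 , 1/2,  8/13, 7/9,1, 1, 7  ,  8 ]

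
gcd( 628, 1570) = 314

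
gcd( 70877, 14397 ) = 1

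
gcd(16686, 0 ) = 16686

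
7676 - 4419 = 3257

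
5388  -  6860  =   - 1472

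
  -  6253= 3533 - 9786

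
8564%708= 68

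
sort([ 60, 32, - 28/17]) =[- 28/17,32, 60] 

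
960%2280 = 960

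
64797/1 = 64797 = 64797.00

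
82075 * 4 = 328300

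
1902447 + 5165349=7067796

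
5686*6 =34116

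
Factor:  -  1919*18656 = - 35800864 =- 2^5*11^1*19^1*53^1*101^1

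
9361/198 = 851/18 = 47.28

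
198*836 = 165528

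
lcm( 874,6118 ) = 6118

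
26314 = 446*59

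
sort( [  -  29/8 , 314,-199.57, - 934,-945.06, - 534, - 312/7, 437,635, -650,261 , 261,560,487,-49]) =[ - 945.06,  -  934,-650, - 534,-199.57,  -  49, - 312/7,  -  29/8 , 261, 261, 314,437,487,560, 635 ] 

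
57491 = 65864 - 8373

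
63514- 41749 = 21765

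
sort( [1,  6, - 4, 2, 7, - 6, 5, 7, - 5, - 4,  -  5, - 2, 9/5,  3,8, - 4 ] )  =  [ - 6, - 5,  -  5,- 4, - 4, - 4, - 2, 1, 9/5,  2, 3,  5,6,7, 7, 8 ]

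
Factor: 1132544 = 2^11*7^1 *79^1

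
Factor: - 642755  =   - 5^1*128551^1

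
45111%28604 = 16507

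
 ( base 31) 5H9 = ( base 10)5341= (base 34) 4l3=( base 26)7nb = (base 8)12335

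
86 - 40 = 46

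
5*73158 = 365790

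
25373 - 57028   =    -  31655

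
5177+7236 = 12413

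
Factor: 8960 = 2^8*5^1*7^1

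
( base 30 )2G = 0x4c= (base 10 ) 76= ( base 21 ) 3d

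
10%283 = 10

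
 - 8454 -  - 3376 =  - 5078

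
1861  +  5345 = 7206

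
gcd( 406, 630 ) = 14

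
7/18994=7/18994   =  0.00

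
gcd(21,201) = 3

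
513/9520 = 513/9520 = 0.05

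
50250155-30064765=20185390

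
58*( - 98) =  - 5684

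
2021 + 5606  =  7627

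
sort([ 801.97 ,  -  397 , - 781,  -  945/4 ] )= [- 781,-397, - 945/4, 801.97] 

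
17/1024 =17/1024 = 0.02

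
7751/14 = 553 + 9/14 = 553.64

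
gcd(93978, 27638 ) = 2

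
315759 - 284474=31285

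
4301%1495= 1311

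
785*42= 32970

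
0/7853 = 0 = 0.00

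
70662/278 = 254+25/139= 254.18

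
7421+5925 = 13346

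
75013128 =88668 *846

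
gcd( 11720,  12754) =2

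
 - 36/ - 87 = 12/29 = 0.41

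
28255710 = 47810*591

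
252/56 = 4 + 1/2 = 4.50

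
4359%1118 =1005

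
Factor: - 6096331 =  - 41^1 * 148691^1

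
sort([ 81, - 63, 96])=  [-63, 81, 96] 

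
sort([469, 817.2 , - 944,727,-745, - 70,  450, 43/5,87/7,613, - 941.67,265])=[ - 944, - 941.67, - 745 ,-70, 43/5,  87/7,265,450, 469, 613, 727, 817.2 ] 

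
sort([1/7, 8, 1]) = [ 1/7,1, 8 ] 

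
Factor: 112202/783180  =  56101/391590  =  2^(-1 )  *  3^ ( - 2 )*5^(- 1) * 19^ (  -  1)*229^( - 1)*56101^1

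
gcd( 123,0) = 123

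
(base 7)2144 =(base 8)1377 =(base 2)1011111111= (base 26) 13d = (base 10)767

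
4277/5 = 4277/5 = 855.40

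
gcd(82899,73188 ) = 9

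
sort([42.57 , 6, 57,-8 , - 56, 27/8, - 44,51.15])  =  [- 56, - 44, - 8,27/8, 6,42.57, 51.15, 57]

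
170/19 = 8+18/19 = 8.95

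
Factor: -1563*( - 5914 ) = 9243582 = 2^1*3^1*521^1 * 2957^1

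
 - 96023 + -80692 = - 176715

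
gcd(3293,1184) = 37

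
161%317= 161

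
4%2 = 0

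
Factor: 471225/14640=515/16= 2^( - 4)*5^1*103^1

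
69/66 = 1 + 1/22 = 1.05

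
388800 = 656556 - 267756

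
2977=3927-950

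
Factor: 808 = 2^3*101^1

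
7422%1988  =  1458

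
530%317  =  213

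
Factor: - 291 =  - 3^1*97^1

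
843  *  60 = 50580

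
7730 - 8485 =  - 755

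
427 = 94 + 333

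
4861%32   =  29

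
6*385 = 2310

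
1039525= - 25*( - 41581)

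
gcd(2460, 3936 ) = 492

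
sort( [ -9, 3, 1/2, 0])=[ - 9, 0,1/2,3] 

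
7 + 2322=2329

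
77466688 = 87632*884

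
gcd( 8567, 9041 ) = 1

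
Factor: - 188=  - 2^2 * 47^1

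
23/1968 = 23/1968 = 0.01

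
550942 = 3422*161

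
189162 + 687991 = 877153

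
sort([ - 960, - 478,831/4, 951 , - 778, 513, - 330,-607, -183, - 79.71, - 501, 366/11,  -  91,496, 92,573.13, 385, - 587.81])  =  [ - 960, - 778 ,-607, - 587.81, - 501, - 478,-330, - 183 , -91,  -  79.71 , 366/11,92,831/4,385, 496, 513, 573.13 , 951 ]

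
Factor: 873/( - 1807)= - 3^2 * 13^( - 1 )*97^1 * 139^( - 1 )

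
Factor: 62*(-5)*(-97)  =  2^1 * 5^1*31^1*97^1= 30070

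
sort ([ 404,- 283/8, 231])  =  [-283/8,  231,404] 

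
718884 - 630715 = 88169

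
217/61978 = 31/8854 = 0.00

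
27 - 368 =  - 341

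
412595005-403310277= 9284728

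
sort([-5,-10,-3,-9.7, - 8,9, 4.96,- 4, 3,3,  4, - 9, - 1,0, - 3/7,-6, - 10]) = [  -  10, - 10, -9.7, - 9, - 8,-6,- 5, - 4, - 3 , - 1, - 3/7, 0, 3, 3,4,  4.96,9 ] 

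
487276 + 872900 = 1360176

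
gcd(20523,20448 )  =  3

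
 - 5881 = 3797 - 9678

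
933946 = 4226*221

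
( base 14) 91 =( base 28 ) 4F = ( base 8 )177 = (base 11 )106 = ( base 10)127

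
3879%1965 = 1914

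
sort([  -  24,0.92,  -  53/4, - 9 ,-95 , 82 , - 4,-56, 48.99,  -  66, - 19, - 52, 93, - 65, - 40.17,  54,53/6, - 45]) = [ - 95, - 66,  -  65, - 56, - 52,  -  45, -40.17,-24, - 19,  -  53/4,  -  9, - 4,0.92, 53/6,  48.99, 54, 82 , 93 ] 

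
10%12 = 10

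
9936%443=190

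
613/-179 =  - 613/179 = - 3.42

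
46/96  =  23/48 = 0.48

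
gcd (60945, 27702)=3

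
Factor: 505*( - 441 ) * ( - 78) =17370990=2^1*3^3 * 5^1*7^2 * 13^1 * 101^1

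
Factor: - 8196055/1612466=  - 2^( -1)*5^1*7^1*37^1*6329^1*806233^(-1)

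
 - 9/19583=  -1 + 19574/19583= -0.00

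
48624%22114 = 4396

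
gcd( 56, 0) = 56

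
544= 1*544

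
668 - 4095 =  - 3427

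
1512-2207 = - 695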